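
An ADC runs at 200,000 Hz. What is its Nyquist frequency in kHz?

100 kHz

Nyquist frequency = sample rate / 2 = 200,000 / 2 = 100 kHz.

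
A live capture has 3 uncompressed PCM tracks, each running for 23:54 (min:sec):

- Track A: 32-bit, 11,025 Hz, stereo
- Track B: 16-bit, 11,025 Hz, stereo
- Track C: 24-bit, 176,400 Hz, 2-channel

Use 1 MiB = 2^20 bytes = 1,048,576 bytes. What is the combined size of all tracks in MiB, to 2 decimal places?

1628.36 MiB

23:54 (min:sec) = 1,434 s.
Track A: 11,025 × 1,434 × 4 × 2 = 126,478,800 bytes.
Track B: 11,025 × 1,434 × 2 × 2 = 63,239,400 bytes.
Track C: 176,400 × 1,434 × 3 × 2 = 1,517,745,600 bytes.
Total = 1,707,463,800 bytes = 1628.36 MiB.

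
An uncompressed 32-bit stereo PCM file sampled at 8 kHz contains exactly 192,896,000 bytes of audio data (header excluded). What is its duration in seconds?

Byte rate = 8,000 × 4 × 2 = 64,000 bytes/s.
Duration = 192,896,000 / 64,000 = 3,014 s.

3,014 seconds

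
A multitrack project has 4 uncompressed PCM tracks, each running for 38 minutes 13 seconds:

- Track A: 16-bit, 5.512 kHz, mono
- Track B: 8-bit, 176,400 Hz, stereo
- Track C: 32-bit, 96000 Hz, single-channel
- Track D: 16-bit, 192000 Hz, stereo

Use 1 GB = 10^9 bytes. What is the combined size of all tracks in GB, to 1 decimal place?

3.5 GB

38 minutes 13 seconds = 2,293 s.
Track A: 5,512 × 2,293 × 2 × 1 = 25,278,032 bytes.
Track B: 176,400 × 2,293 × 1 × 2 = 808,970,400 bytes.
Track C: 96,000 × 2,293 × 4 × 1 = 880,512,000 bytes.
Track D: 192,000 × 2,293 × 2 × 2 = 1,761,024,000 bytes.
Total = 3,475,784,432 bytes = 3.5 GB.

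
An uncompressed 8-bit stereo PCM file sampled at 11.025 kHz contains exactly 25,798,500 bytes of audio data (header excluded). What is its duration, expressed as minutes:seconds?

Byte rate = 11,025 × 1 × 2 = 22,050 bytes/s.
Duration = 25,798,500 / 22,050 = 1,170 s.
1,170 s = 19:30.

19:30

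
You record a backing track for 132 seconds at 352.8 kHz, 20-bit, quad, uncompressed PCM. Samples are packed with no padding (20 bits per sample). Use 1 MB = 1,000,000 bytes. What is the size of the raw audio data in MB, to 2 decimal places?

Bits = 352,800 × 132 × 20 × 4 = 3,725,568,000 bits = 465,696,000 bytes.
465,696,000 / 1,000,000 = 465.70 MB.

465.70 MB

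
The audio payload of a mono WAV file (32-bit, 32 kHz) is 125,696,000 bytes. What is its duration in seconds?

982 seconds

Byte rate = 32,000 × 4 × 1 = 128,000 bytes/s.
Duration = 125,696,000 / 128,000 = 982 s.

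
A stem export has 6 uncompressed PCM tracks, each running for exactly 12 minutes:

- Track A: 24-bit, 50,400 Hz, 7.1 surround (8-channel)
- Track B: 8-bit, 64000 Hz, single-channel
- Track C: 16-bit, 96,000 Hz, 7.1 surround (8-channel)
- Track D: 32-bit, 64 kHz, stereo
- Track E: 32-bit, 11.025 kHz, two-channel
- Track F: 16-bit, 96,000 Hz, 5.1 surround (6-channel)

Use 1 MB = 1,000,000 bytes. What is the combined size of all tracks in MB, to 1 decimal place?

3284.5 MB

exactly 12 minutes = 720 s.
Track A: 50,400 × 720 × 3 × 8 = 870,912,000 bytes.
Track B: 64,000 × 720 × 1 × 1 = 46,080,000 bytes.
Track C: 96,000 × 720 × 2 × 8 = 1,105,920,000 bytes.
Track D: 64,000 × 720 × 4 × 2 = 368,640,000 bytes.
Track E: 11,025 × 720 × 4 × 2 = 63,504,000 bytes.
Track F: 96,000 × 720 × 2 × 6 = 829,440,000 bytes.
Total = 3,284,496,000 bytes = 3284.5 MB.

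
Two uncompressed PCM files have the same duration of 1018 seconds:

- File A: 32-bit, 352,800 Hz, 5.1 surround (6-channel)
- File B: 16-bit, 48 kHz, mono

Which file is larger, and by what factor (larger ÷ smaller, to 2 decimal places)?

File A: 352,800 × 4 × 6 = 8,467,200 bytes/s.
File B: 48,000 × 2 × 1 = 96,000 bytes/s.
File A is larger; ratio = 8,619,609,600 / 97,728,000 = 88.20.

File A, by a factor of 88.20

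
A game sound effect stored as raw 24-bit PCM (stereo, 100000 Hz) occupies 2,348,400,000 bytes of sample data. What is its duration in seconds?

3,914 seconds

Byte rate = 100,000 × 3 × 2 = 600,000 bytes/s.
Duration = 2,348,400,000 / 600,000 = 3,914 s.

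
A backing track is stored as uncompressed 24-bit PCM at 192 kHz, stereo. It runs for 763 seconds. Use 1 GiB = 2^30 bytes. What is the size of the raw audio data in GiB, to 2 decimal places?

Bytes = 192,000 samples/s × 763 s × 3 bytes/sample × 2 ch = 878,976,000 bytes.
878,976,000 / 1,073,741,824 = 0.82 GiB.

0.82 GiB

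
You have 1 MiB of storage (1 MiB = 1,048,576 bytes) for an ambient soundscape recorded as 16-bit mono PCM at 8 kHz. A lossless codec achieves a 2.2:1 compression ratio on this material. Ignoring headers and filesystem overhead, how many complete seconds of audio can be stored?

144 seconds

Uncompressed byte rate = 8,000 × 2 × 1 = 16,000 bytes/s.
After 2.2:1 compression, effective rate ≈ 7272.73 bytes/s.
Capacity = 1 × 1,048,576 = 1,048,576 bytes.
1,048,576 / effective rate ≈ 144.18 s → 144 seconds.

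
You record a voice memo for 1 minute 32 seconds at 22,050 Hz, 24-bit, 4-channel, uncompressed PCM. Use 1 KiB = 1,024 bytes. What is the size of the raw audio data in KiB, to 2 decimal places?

Duration = 1 minute 32 seconds = 92 s.
Bytes = 22,050 samples/s × 92 s × 3 bytes/sample × 4 ch = 24,343,200 bytes.
24,343,200 / 1,024 = 23772.66 KiB.

23772.66 KiB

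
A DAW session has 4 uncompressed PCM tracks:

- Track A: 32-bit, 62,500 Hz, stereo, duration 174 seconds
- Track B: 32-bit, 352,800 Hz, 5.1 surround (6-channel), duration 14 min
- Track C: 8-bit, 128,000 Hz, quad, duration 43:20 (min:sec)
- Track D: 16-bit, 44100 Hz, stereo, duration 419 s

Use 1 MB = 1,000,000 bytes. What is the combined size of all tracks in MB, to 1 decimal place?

Track A: 62,500 × 174 × 4 × 2 = 87,000,000 bytes.
Track B: 14 min = 840 s; 352,800 × 840 × 4 × 6 = 7,112,448,000 bytes.
Track C: 43:20 (min:sec) = 2,600 s; 128,000 × 2,600 × 1 × 4 = 1,331,200,000 bytes.
Track D: 44,100 × 419 × 2 × 2 = 73,911,600 bytes.
Total = 8,604,559,600 bytes = 8604.6 MB.

8604.6 MB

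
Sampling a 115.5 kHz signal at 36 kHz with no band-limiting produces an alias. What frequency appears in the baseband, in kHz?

7.5 kHz

Nyquist = 36,000/2 = 18,000 Hz; 115,500 Hz exceeds it.
Alias = |115,500 − 3×36,000| = |115,500 − 108,000| = 7,500 Hz = 7.5 kHz.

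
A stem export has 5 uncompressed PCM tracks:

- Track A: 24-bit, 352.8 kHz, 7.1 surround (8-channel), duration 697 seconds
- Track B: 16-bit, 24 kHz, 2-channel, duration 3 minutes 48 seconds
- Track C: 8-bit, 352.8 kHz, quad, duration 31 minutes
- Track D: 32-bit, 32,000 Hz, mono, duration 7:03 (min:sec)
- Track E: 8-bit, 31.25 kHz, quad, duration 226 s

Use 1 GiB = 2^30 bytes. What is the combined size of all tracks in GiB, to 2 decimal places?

Track A: 352,800 × 697 × 3 × 8 = 5,901,638,400 bytes.
Track B: 3 minutes 48 seconds = 228 s; 24,000 × 228 × 2 × 2 = 21,888,000 bytes.
Track C: 31 minutes = 1,860 s; 352,800 × 1,860 × 1 × 4 = 2,624,832,000 bytes.
Track D: 7:03 (min:sec) = 423 s; 32,000 × 423 × 4 × 1 = 54,144,000 bytes.
Track E: 31,250 × 226 × 1 × 4 = 28,250,000 bytes.
Total = 8,630,752,400 bytes = 8.04 GiB.

8.04 GiB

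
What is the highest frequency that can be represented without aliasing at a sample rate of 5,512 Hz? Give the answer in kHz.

Nyquist frequency = sample rate / 2 = 5,512 / 2 = 2.756 kHz.

2.756 kHz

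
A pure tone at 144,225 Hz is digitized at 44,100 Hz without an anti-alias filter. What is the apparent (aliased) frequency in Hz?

Nyquist = 44,100/2 = 22,050 Hz; 144,225 Hz exceeds it.
Alias = |144,225 − 3×44,100| = |144,225 − 132,300| = 11,925 Hz.

11,925 Hz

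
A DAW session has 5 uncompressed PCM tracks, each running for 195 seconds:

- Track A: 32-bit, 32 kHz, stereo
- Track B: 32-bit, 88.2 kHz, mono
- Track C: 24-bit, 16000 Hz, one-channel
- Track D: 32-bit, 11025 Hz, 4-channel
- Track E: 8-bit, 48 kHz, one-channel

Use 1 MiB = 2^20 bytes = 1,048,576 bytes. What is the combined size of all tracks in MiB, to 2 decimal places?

163.87 MiB

Track A: 32,000 × 195 × 4 × 2 = 49,920,000 bytes.
Track B: 88,200 × 195 × 4 × 1 = 68,796,000 bytes.
Track C: 16,000 × 195 × 3 × 1 = 9,360,000 bytes.
Track D: 11,025 × 195 × 4 × 4 = 34,398,000 bytes.
Track E: 48,000 × 195 × 1 × 1 = 9,360,000 bytes.
Total = 171,834,000 bytes = 163.87 MiB.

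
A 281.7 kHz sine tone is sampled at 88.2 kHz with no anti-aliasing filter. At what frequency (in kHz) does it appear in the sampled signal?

17.1 kHz

Nyquist = 88,200/2 = 44,100 Hz; 281,700 Hz exceeds it.
Alias = |281,700 − 3×88,200| = |281,700 − 264,600| = 17,100 Hz = 17.1 kHz.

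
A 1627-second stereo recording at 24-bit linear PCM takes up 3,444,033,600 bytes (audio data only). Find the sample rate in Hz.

352,800 Hz

Bytes = sample_rate × seconds × bytes_per_sample × channels.
sample_rate = 3,444,033,600 / (1,627 × 3 × 2) = 3,444,033,600 / 9,762 = 352,800 Hz.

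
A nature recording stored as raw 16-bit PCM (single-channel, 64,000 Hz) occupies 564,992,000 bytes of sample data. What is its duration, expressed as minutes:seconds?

73:34

Byte rate = 64,000 × 2 × 1 = 128,000 bytes/s.
Duration = 564,992,000 / 128,000 = 4,414 s.
4,414 s = 73:34.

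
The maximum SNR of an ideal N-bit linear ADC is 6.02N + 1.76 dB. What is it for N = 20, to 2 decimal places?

122.16 dB

6.02 × 20 + 1.76 = 122.16 dB.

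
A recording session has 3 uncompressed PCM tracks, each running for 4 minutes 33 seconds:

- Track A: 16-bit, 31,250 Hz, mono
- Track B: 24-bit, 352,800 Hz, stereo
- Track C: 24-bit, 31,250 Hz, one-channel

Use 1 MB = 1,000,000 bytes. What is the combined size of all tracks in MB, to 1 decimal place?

4 minutes 33 seconds = 273 s.
Track A: 31,250 × 273 × 2 × 1 = 17,062,500 bytes.
Track B: 352,800 × 273 × 3 × 2 = 577,886,400 bytes.
Track C: 31,250 × 273 × 3 × 1 = 25,593,750 bytes.
Total = 620,542,650 bytes = 620.5 MB.

620.5 MB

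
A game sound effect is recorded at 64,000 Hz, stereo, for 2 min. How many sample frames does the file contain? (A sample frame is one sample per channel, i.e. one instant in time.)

7,680,000 sample frames

2 min = 120 s.
64,000 samples/s × 120 s = 7,680,000 frames.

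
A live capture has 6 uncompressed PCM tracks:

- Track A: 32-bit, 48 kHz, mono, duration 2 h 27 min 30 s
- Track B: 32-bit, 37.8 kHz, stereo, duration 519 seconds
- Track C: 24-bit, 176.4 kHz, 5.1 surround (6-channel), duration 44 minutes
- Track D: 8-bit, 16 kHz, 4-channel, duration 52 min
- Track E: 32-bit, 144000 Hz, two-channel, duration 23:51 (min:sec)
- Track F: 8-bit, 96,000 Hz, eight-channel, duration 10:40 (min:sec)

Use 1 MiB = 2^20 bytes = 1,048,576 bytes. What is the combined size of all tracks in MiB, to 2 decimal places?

11995.68 MiB

Track A: 2 h 27 min 30 s = 8,850 s; 48,000 × 8,850 × 4 × 1 = 1,699,200,000 bytes.
Track B: 37,800 × 519 × 4 × 2 = 156,945,600 bytes.
Track C: 44 minutes = 2,640 s; 176,400 × 2,640 × 3 × 6 = 8,382,528,000 bytes.
Track D: 52 min = 3,120 s; 16,000 × 3,120 × 1 × 4 = 199,680,000 bytes.
Track E: 23:51 (min:sec) = 1,431 s; 144,000 × 1,431 × 4 × 2 = 1,648,512,000 bytes.
Track F: 10:40 (min:sec) = 640 s; 96,000 × 640 × 1 × 8 = 491,520,000 bytes.
Total = 12,578,385,600 bytes = 11995.68 MiB.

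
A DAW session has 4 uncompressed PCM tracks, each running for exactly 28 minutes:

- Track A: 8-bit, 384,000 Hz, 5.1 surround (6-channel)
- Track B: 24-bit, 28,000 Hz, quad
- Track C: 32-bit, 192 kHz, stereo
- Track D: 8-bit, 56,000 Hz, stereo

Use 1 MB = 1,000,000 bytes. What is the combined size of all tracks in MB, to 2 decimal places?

7203.84 MB

exactly 28 minutes = 1,680 s.
Track A: 384,000 × 1,680 × 1 × 6 = 3,870,720,000 bytes.
Track B: 28,000 × 1,680 × 3 × 4 = 564,480,000 bytes.
Track C: 192,000 × 1,680 × 4 × 2 = 2,580,480,000 bytes.
Track D: 56,000 × 1,680 × 1 × 2 = 188,160,000 bytes.
Total = 7,203,840,000 bytes = 7203.84 MB.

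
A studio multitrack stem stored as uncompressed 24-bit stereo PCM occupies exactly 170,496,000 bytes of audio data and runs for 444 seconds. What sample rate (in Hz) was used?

Bytes = sample_rate × seconds × bytes_per_sample × channels.
sample_rate = 170,496,000 / (444 × 3 × 2) = 170,496,000 / 2,664 = 64,000 Hz.

64,000 Hz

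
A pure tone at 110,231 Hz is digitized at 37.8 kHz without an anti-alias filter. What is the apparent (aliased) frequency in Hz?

3,169 Hz

Nyquist = 37,800/2 = 18,900 Hz; 110,231 Hz exceeds it.
Alias = |110,231 − 3×37,800| = |110,231 − 113,400| = 3,169 Hz.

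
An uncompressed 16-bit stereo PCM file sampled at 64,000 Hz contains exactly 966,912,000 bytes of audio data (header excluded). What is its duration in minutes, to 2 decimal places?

62.95 minutes

Byte rate = 64,000 × 2 × 2 = 256,000 bytes/s.
Duration = 966,912,000 / 256,000 = 3,777 s.
3,777 s / 60 = 62.95 minutes.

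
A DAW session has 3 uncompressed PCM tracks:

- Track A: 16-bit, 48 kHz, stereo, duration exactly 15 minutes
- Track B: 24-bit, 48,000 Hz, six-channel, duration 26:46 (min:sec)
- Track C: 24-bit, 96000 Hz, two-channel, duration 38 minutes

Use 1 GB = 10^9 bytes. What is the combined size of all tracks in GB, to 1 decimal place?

2.9 GB

Track A: exactly 15 minutes = 900 s; 48,000 × 900 × 2 × 2 = 172,800,000 bytes.
Track B: 26:46 (min:sec) = 1,606 s; 48,000 × 1,606 × 3 × 6 = 1,387,584,000 bytes.
Track C: 38 minutes = 2,280 s; 96,000 × 2,280 × 3 × 2 = 1,313,280,000 bytes.
Total = 2,873,664,000 bytes = 2.9 GB.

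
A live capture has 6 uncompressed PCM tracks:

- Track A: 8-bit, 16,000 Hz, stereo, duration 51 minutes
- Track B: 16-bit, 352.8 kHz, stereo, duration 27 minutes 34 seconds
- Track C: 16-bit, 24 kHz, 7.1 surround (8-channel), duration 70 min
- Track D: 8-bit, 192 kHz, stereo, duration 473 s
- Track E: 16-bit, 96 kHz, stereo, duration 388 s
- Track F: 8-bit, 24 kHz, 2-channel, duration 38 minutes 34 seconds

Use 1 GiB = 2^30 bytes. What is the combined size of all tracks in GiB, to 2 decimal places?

4.18 GiB

Track A: 51 minutes = 3,060 s; 16,000 × 3,060 × 1 × 2 = 97,920,000 bytes.
Track B: 27 minutes 34 seconds = 1,654 s; 352,800 × 1,654 × 2 × 2 = 2,334,124,800 bytes.
Track C: 70 min = 4,200 s; 24,000 × 4,200 × 2 × 8 = 1,612,800,000 bytes.
Track D: 192,000 × 473 × 1 × 2 = 181,632,000 bytes.
Track E: 96,000 × 388 × 2 × 2 = 148,992,000 bytes.
Track F: 38 minutes 34 seconds = 2,314 s; 24,000 × 2,314 × 1 × 2 = 111,072,000 bytes.
Total = 4,486,540,800 bytes = 4.18 GiB.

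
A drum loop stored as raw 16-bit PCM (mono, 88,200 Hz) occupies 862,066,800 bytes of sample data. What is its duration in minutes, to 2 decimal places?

Byte rate = 88,200 × 2 × 1 = 176,400 bytes/s.
Duration = 862,066,800 / 176,400 = 4,887 s.
4,887 s / 60 = 81.45 minutes.

81.45 minutes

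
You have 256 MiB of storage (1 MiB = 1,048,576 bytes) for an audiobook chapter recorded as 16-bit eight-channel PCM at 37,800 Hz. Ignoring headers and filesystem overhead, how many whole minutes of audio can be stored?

Uncompressed byte rate = 37,800 × 2 × 8 = 604,800 bytes/s.
Capacity = 256 × 1,048,576 = 268,435,456 bytes.
268,435,456 / 604,800 ≈ 443.84 s → 7 minutes.

7 minutes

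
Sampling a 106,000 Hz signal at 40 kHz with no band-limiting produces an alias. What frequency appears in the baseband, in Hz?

14,000 Hz

Nyquist = 40,000/2 = 20,000 Hz; 106,000 Hz exceeds it.
Alias = |106,000 − 3×40,000| = |106,000 − 120,000| = 14,000 Hz.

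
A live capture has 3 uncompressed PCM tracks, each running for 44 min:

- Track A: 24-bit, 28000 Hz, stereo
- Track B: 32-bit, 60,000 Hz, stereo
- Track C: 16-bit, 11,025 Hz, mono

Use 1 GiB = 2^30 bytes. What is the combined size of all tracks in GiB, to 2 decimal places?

1.65 GiB

44 min = 2,640 s.
Track A: 28,000 × 2,640 × 3 × 2 = 443,520,000 bytes.
Track B: 60,000 × 2,640 × 4 × 2 = 1,267,200,000 bytes.
Track C: 11,025 × 2,640 × 2 × 1 = 58,212,000 bytes.
Total = 1,768,932,000 bytes = 1.65 GiB.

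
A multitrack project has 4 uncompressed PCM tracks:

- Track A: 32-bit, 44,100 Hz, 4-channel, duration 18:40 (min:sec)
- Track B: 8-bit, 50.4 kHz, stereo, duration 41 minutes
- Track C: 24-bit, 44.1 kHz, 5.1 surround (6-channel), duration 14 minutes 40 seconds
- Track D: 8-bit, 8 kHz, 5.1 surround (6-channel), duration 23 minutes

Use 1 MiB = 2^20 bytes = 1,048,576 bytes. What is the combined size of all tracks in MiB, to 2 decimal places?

Track A: 18:40 (min:sec) = 1,120 s; 44,100 × 1,120 × 4 × 4 = 790,272,000 bytes.
Track B: 41 minutes = 2,460 s; 50,400 × 2,460 × 1 × 2 = 247,968,000 bytes.
Track C: 14 minutes 40 seconds = 880 s; 44,100 × 880 × 3 × 6 = 698,544,000 bytes.
Track D: 23 minutes = 1,380 s; 8,000 × 1,380 × 1 × 6 = 66,240,000 bytes.
Total = 1,803,024,000 bytes = 1719.50 MiB.

1719.50 MiB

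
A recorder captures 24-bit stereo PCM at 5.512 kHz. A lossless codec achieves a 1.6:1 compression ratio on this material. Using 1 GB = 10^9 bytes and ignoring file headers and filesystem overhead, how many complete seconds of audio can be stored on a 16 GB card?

Uncompressed byte rate = 5,512 × 3 × 2 = 33,072 bytes/s.
After 1.6:1 compression, effective rate ≈ 20670 bytes/s.
Capacity = 16 × 1,000,000,000 = 16,000,000,000 bytes.
16,000,000,000 / effective rate ≈ 774068.7 s → 774,068 seconds.

774,068 seconds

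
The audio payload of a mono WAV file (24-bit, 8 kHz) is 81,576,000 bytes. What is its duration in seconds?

Byte rate = 8,000 × 3 × 1 = 24,000 bytes/s.
Duration = 81,576,000 / 24,000 = 3,399 s.

3,399 seconds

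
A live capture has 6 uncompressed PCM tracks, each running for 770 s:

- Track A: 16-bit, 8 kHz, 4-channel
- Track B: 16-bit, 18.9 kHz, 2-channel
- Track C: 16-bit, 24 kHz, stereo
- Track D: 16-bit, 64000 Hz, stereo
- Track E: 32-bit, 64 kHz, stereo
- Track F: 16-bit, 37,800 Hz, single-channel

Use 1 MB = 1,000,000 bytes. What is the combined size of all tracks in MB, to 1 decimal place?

Track A: 8,000 × 770 × 2 × 4 = 49,280,000 bytes.
Track B: 18,900 × 770 × 2 × 2 = 58,212,000 bytes.
Track C: 24,000 × 770 × 2 × 2 = 73,920,000 bytes.
Track D: 64,000 × 770 × 2 × 2 = 197,120,000 bytes.
Track E: 64,000 × 770 × 4 × 2 = 394,240,000 bytes.
Track F: 37,800 × 770 × 2 × 1 = 58,212,000 bytes.
Total = 830,984,000 bytes = 831.0 MB.

831.0 MB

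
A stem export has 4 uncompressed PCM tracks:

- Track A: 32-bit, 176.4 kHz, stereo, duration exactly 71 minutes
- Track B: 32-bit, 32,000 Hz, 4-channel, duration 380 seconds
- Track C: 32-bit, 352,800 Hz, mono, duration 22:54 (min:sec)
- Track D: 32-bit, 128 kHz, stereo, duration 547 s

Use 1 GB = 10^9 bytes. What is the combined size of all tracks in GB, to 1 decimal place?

Track A: exactly 71 minutes = 4,260 s; 176,400 × 4,260 × 4 × 2 = 6,011,712,000 bytes.
Track B: 32,000 × 380 × 4 × 4 = 194,560,000 bytes.
Track C: 22:54 (min:sec) = 1,374 s; 352,800 × 1,374 × 4 × 1 = 1,938,988,800 bytes.
Track D: 128,000 × 547 × 4 × 2 = 560,128,000 bytes.
Total = 8,705,388,800 bytes = 8.7 GB.

8.7 GB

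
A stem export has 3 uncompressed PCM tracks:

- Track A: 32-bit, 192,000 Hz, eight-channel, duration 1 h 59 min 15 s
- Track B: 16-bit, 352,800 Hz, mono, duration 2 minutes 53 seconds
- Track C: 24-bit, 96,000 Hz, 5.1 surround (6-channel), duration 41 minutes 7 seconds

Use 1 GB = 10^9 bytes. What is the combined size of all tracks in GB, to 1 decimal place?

Track A: 1 h 59 min 15 s = 7,155 s; 192,000 × 7,155 × 4 × 8 = 43,960,320,000 bytes.
Track B: 2 minutes 53 seconds = 173 s; 352,800 × 173 × 2 × 1 = 122,068,800 bytes.
Track C: 41 minutes 7 seconds = 2,467 s; 96,000 × 2,467 × 3 × 6 = 4,262,976,000 bytes.
Total = 48,345,364,800 bytes = 48.3 GB.

48.3 GB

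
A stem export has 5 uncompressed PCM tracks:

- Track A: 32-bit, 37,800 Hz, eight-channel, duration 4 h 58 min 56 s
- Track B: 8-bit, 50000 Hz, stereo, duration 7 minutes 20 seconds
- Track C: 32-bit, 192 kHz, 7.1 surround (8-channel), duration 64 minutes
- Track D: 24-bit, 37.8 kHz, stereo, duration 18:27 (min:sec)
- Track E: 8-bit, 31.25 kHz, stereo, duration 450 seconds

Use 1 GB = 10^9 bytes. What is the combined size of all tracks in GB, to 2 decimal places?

45.61 GB

Track A: 4 h 58 min 56 s = 17,936 s; 37,800 × 17,936 × 4 × 8 = 21,695,385,600 bytes.
Track B: 7 minutes 20 seconds = 440 s; 50,000 × 440 × 1 × 2 = 44,000,000 bytes.
Track C: 64 minutes = 3,840 s; 192,000 × 3,840 × 4 × 8 = 23,592,960,000 bytes.
Track D: 18:27 (min:sec) = 1,107 s; 37,800 × 1,107 × 3 × 2 = 251,067,600 bytes.
Track E: 31,250 × 450 × 1 × 2 = 28,125,000 bytes.
Total = 45,611,538,200 bytes = 45.61 GB.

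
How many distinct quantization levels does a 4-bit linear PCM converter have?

2^4 = 16.

16 levels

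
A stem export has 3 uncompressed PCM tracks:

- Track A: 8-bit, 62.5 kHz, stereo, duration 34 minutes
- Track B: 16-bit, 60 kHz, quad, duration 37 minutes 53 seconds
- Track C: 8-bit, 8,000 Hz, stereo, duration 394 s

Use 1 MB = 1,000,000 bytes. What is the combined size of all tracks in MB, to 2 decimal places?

1352.34 MB

Track A: 34 minutes = 2,040 s; 62,500 × 2,040 × 1 × 2 = 255,000,000 bytes.
Track B: 37 minutes 53 seconds = 2,273 s; 60,000 × 2,273 × 2 × 4 = 1,091,040,000 bytes.
Track C: 8,000 × 394 × 1 × 2 = 6,304,000 bytes.
Total = 1,352,344,000 bytes = 1352.34 MB.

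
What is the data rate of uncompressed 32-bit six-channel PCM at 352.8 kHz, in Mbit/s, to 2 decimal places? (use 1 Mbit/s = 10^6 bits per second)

67.74 Mbit/s

Bit rate = 352,800 × 32 × 6 = 67,737,600 bits/s.
= 67.74 Mbit/s.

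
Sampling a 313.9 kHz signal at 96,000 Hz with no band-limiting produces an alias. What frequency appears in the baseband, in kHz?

Nyquist = 96,000/2 = 48,000 Hz; 313,900 Hz exceeds it.
Alias = |313,900 − 3×96,000| = |313,900 − 288,000| = 25,900 Hz = 25.9 kHz.

25.9 kHz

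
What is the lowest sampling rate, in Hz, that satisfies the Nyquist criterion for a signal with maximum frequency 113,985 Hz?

227,970 Hz

Minimum sample rate = 2 × 113,985 Hz = 227,970 Hz.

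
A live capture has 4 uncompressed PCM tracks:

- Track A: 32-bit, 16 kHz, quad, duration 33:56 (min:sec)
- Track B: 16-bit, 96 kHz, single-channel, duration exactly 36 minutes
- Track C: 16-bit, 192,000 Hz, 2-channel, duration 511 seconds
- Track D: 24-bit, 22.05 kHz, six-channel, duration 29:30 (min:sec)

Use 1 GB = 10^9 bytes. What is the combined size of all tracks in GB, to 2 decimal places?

Track A: 33:56 (min:sec) = 2,036 s; 16,000 × 2,036 × 4 × 4 = 521,216,000 bytes.
Track B: exactly 36 minutes = 2,160 s; 96,000 × 2,160 × 2 × 1 = 414,720,000 bytes.
Track C: 192,000 × 511 × 2 × 2 = 392,448,000 bytes.
Track D: 29:30 (min:sec) = 1,770 s; 22,050 × 1,770 × 3 × 6 = 702,513,000 bytes.
Total = 2,030,897,000 bytes = 2.03 GB.

2.03 GB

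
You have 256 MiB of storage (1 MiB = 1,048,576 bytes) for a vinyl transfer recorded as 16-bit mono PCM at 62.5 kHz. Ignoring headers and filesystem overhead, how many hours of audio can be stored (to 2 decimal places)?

0.60 hours

Uncompressed byte rate = 62,500 × 2 × 1 = 125,000 bytes/s.
Capacity = 256 × 1,048,576 = 268,435,456 bytes.
268,435,456 / 125,000 ≈ 2147.48 s → 0.60 hours.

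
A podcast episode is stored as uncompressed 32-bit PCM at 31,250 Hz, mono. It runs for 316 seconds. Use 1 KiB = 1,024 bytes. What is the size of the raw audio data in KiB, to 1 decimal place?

38574.2 KiB

Bytes = 31,250 samples/s × 316 s × 4 bytes/sample × 1 ch = 39,500,000 bytes.
39,500,000 / 1,024 = 38574.2 KiB.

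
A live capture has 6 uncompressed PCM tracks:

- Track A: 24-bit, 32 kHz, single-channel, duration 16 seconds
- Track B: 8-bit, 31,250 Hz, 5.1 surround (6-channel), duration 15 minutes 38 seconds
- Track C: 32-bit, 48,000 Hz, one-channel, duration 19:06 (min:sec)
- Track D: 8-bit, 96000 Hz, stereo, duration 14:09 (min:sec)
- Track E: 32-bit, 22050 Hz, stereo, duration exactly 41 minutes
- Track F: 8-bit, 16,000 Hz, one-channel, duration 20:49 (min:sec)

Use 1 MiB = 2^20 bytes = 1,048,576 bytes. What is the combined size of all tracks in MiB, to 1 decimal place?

967.4 MiB

Track A: 32,000 × 16 × 3 × 1 = 1,536,000 bytes.
Track B: 15 minutes 38 seconds = 938 s; 31,250 × 938 × 1 × 6 = 175,875,000 bytes.
Track C: 19:06 (min:sec) = 1,146 s; 48,000 × 1,146 × 4 × 1 = 220,032,000 bytes.
Track D: 14:09 (min:sec) = 849 s; 96,000 × 849 × 1 × 2 = 163,008,000 bytes.
Track E: exactly 41 minutes = 2,460 s; 22,050 × 2,460 × 4 × 2 = 433,944,000 bytes.
Track F: 20:49 (min:sec) = 1,249 s; 16,000 × 1,249 × 1 × 1 = 19,984,000 bytes.
Total = 1,014,379,000 bytes = 967.4 MiB.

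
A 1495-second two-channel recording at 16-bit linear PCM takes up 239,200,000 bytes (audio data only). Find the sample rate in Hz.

40,000 Hz

Bytes = sample_rate × seconds × bytes_per_sample × channels.
sample_rate = 239,200,000 / (1,495 × 2 × 2) = 239,200,000 / 5,980 = 40,000 Hz.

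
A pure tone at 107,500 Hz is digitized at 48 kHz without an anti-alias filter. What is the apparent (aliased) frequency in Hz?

11,500 Hz

Nyquist = 48,000/2 = 24,000 Hz; 107,500 Hz exceeds it.
Alias = |107,500 − 2×48,000| = |107,500 − 96,000| = 11,500 Hz.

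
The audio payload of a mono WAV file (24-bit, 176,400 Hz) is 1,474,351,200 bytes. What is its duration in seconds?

2,786 seconds

Byte rate = 176,400 × 3 × 1 = 529,200 bytes/s.
Duration = 1,474,351,200 / 529,200 = 2,786 s.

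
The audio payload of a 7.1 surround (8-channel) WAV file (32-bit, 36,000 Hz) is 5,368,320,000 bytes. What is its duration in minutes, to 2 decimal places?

77.67 minutes

Byte rate = 36,000 × 4 × 8 = 1,152,000 bytes/s.
Duration = 5,368,320,000 / 1,152,000 = 4,660 s.
4,660 s / 60 = 77.67 minutes.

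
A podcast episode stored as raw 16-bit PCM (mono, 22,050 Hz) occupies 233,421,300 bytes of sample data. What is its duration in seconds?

5,293 seconds

Byte rate = 22,050 × 2 × 1 = 44,100 bytes/s.
Duration = 233,421,300 / 44,100 = 5,293 s.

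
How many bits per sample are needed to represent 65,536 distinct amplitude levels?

log2(65,536) = 16.

16 bits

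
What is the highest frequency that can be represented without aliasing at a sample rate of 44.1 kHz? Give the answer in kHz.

22.05 kHz

Nyquist frequency = sample rate / 2 = 44,100 / 2 = 22.05 kHz.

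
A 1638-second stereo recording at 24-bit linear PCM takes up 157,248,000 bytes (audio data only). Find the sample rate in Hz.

Bytes = sample_rate × seconds × bytes_per_sample × channels.
sample_rate = 157,248,000 / (1,638 × 3 × 2) = 157,248,000 / 9,828 = 16,000 Hz.

16,000 Hz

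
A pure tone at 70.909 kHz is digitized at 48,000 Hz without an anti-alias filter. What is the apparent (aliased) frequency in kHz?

Nyquist = 48,000/2 = 24,000 Hz; 70,909 Hz exceeds it.
Alias = |70,909 − 1×48,000| = |70,909 − 48,000| = 22,909 Hz = 22.909 kHz.

22.909 kHz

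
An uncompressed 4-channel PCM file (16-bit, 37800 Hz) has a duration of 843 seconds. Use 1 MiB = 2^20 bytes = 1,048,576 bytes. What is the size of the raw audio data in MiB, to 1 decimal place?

243.1 MiB

Bytes = 37,800 samples/s × 843 s × 2 bytes/sample × 4 ch = 254,923,200 bytes.
254,923,200 / 1,048,576 = 243.1 MiB.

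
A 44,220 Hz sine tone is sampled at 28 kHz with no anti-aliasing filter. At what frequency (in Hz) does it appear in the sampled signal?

Nyquist = 28,000/2 = 14,000 Hz; 44,220 Hz exceeds it.
Alias = |44,220 − 2×28,000| = |44,220 − 56,000| = 11,780 Hz.

11,780 Hz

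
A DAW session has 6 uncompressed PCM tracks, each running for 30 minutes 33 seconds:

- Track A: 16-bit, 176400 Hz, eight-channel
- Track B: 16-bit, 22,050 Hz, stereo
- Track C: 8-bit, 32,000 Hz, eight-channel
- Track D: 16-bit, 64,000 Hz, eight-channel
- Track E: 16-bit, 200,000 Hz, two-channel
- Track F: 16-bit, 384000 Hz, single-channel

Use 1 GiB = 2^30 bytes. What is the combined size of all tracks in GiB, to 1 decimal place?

9.8 GiB

30 minutes 33 seconds = 1,833 s.
Track A: 176,400 × 1,833 × 2 × 8 = 5,173,459,200 bytes.
Track B: 22,050 × 1,833 × 2 × 2 = 161,670,600 bytes.
Track C: 32,000 × 1,833 × 1 × 8 = 469,248,000 bytes.
Track D: 64,000 × 1,833 × 2 × 8 = 1,876,992,000 bytes.
Track E: 200,000 × 1,833 × 2 × 2 = 1,466,400,000 bytes.
Track F: 384,000 × 1,833 × 2 × 1 = 1,407,744,000 bytes.
Total = 10,555,513,800 bytes = 9.8 GiB.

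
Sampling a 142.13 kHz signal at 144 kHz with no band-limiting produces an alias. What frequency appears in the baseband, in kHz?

Nyquist = 144,000/2 = 72,000 Hz; 142,130 Hz exceeds it.
Alias = |142,130 − 1×144,000| = |142,130 − 144,000| = 1,870 Hz = 1.87 kHz.

1.87 kHz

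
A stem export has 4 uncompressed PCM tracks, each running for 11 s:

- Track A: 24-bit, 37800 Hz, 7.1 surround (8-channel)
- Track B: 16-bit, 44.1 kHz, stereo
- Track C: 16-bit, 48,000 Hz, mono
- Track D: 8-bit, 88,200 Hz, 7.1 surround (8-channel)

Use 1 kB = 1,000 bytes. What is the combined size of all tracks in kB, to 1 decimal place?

20737.2 kB

Track A: 37,800 × 11 × 3 × 8 = 9,979,200 bytes.
Track B: 44,100 × 11 × 2 × 2 = 1,940,400 bytes.
Track C: 48,000 × 11 × 2 × 1 = 1,056,000 bytes.
Track D: 88,200 × 11 × 1 × 8 = 7,761,600 bytes.
Total = 20,737,200 bytes = 20737.2 kB.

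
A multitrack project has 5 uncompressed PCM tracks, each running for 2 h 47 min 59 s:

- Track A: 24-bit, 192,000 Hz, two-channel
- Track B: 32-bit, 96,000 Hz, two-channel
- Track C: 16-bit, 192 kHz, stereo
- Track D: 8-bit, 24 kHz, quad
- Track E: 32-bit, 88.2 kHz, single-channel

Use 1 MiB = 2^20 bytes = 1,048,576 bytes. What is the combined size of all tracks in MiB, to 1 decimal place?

30151.2 MiB

2 h 47 min 59 s = 10,079 s.
Track A: 192,000 × 10,079 × 3 × 2 = 11,611,008,000 bytes.
Track B: 96,000 × 10,079 × 4 × 2 = 7,740,672,000 bytes.
Track C: 192,000 × 10,079 × 2 × 2 = 7,740,672,000 bytes.
Track D: 24,000 × 10,079 × 1 × 4 = 967,584,000 bytes.
Track E: 88,200 × 10,079 × 4 × 1 = 3,555,871,200 bytes.
Total = 31,615,807,200 bytes = 30151.2 MiB.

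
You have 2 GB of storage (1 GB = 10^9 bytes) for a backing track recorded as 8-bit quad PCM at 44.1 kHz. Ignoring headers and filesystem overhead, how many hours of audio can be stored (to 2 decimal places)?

Uncompressed byte rate = 44,100 × 1 × 4 = 176,400 bytes/s.
Capacity = 2 × 1,000,000,000 = 2,000,000,000 bytes.
2,000,000,000 / 176,400 ≈ 11337.87 s → 3.15 hours.

3.15 hours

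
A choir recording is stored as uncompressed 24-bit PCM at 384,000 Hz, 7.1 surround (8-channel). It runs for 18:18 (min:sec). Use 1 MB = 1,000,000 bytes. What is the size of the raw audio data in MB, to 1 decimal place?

10119.2 MB

Duration = 18:18 (min:sec) = 1,098 s.
Bytes = 384,000 samples/s × 1,098 s × 3 bytes/sample × 8 ch = 10,119,168,000 bytes.
10,119,168,000 / 1,000,000 = 10119.2 MB.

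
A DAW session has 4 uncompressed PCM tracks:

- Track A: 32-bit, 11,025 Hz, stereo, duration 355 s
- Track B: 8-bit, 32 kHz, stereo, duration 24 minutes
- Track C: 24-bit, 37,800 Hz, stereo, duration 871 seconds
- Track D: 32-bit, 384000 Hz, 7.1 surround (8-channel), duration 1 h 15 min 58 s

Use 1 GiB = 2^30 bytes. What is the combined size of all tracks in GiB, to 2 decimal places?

Track A: 11,025 × 355 × 4 × 2 = 31,311,000 bytes.
Track B: 24 minutes = 1,440 s; 32,000 × 1,440 × 1 × 2 = 92,160,000 bytes.
Track C: 37,800 × 871 × 3 × 2 = 197,542,800 bytes.
Track D: 1 h 15 min 58 s = 4,558 s; 384,000 × 4,558 × 4 × 8 = 56,008,704,000 bytes.
Total = 56,329,717,800 bytes = 52.46 GiB.

52.46 GiB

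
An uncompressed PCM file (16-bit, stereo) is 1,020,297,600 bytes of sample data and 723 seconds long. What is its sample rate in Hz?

352,800 Hz

Bytes = sample_rate × seconds × bytes_per_sample × channels.
sample_rate = 1,020,297,600 / (723 × 2 × 2) = 1,020,297,600 / 2,892 = 352,800 Hz.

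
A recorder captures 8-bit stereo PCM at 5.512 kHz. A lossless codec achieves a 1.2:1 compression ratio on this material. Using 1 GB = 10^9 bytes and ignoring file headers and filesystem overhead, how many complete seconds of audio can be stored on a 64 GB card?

Uncompressed byte rate = 5,512 × 1 × 2 = 11,024 bytes/s.
After 1.2:1 compression, effective rate ≈ 9186.67 bytes/s.
Capacity = 64 × 1,000,000,000 = 64,000,000,000 bytes.
64,000,000,000 / effective rate ≈ 6966618.29 s → 6,966,618 seconds.

6,966,618 seconds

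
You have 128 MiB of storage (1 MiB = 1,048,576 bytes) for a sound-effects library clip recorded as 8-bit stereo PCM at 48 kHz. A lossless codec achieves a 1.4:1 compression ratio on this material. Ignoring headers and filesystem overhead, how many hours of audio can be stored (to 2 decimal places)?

Uncompressed byte rate = 48,000 × 1 × 2 = 96,000 bytes/s.
After 1.4:1 compression, effective rate ≈ 68571.43 bytes/s.
Capacity = 128 × 1,048,576 = 134,217,728 bytes.
134,217,728 / effective rate ≈ 1957.34 s → 0.54 hours.

0.54 hours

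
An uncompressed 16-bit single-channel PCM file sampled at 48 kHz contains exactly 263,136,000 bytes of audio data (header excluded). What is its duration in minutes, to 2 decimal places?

45.68 minutes

Byte rate = 48,000 × 2 × 1 = 96,000 bytes/s.
Duration = 263,136,000 / 96,000 = 2,741 s.
2,741 s / 60 = 45.68 minutes.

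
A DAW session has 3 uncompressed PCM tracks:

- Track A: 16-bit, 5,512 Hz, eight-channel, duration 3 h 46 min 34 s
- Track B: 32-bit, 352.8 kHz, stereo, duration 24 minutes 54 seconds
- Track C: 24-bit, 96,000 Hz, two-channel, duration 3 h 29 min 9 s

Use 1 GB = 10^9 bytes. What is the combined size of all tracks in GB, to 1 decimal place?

Track A: 3 h 46 min 34 s = 13,594 s; 5,512 × 13,594 × 2 × 8 = 1,198,882,048 bytes.
Track B: 24 minutes 54 seconds = 1,494 s; 352,800 × 1,494 × 4 × 2 = 4,216,665,600 bytes.
Track C: 3 h 29 min 9 s = 12,549 s; 96,000 × 12,549 × 3 × 2 = 7,228,224,000 bytes.
Total = 12,643,771,648 bytes = 12.6 GB.

12.6 GB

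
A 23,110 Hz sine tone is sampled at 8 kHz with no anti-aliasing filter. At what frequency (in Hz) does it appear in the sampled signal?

890 Hz

Nyquist = 8,000/2 = 4,000 Hz; 23,110 Hz exceeds it.
Alias = |23,110 − 3×8,000| = |23,110 − 24,000| = 890 Hz.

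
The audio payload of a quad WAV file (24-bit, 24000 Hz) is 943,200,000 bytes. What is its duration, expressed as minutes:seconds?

Byte rate = 24,000 × 3 × 4 = 288,000 bytes/s.
Duration = 943,200,000 / 288,000 = 3,275 s.
3,275 s = 54:35.

54:35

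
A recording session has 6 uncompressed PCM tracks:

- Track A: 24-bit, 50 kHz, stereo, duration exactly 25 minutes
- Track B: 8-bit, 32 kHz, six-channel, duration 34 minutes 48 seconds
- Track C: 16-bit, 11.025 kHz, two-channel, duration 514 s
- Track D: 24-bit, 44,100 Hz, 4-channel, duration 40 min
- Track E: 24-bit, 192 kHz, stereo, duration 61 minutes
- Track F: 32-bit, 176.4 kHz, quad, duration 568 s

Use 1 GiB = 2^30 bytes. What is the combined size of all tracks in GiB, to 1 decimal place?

7.4 GiB

Track A: exactly 25 minutes = 1,500 s; 50,000 × 1,500 × 3 × 2 = 450,000,000 bytes.
Track B: 34 minutes 48 seconds = 2,088 s; 32,000 × 2,088 × 1 × 6 = 400,896,000 bytes.
Track C: 11,025 × 514 × 2 × 2 = 22,667,400 bytes.
Track D: 40 min = 2,400 s; 44,100 × 2,400 × 3 × 4 = 1,270,080,000 bytes.
Track E: 61 minutes = 3,660 s; 192,000 × 3,660 × 3 × 2 = 4,216,320,000 bytes.
Track F: 176,400 × 568 × 4 × 4 = 1,603,123,200 bytes.
Total = 7,963,086,600 bytes = 7.4 GiB.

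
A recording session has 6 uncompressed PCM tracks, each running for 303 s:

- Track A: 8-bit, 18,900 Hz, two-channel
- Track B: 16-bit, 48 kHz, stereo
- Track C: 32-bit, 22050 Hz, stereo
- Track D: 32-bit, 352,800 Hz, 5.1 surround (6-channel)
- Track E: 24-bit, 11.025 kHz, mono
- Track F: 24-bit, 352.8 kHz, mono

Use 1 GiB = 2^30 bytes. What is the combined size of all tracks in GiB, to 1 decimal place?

2.8 GiB

Track A: 18,900 × 303 × 1 × 2 = 11,453,400 bytes.
Track B: 48,000 × 303 × 2 × 2 = 58,176,000 bytes.
Track C: 22,050 × 303 × 4 × 2 = 53,449,200 bytes.
Track D: 352,800 × 303 × 4 × 6 = 2,565,561,600 bytes.
Track E: 11,025 × 303 × 3 × 1 = 10,021,725 bytes.
Track F: 352,800 × 303 × 3 × 1 = 320,695,200 bytes.
Total = 3,019,357,125 bytes = 2.8 GiB.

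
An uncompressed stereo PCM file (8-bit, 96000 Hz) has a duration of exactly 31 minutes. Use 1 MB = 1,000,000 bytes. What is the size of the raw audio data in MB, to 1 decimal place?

357.1 MB

Duration = exactly 31 minutes = 1,860 s.
Bytes = 96,000 samples/s × 1,860 s × 1 bytes/sample × 2 ch = 357,120,000 bytes.
357,120,000 / 1,000,000 = 357.1 MB.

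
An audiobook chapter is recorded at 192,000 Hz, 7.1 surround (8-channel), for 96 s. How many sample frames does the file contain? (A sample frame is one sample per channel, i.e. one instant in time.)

18,432,000 sample frames

192,000 samples/s × 96 s = 18,432,000 frames.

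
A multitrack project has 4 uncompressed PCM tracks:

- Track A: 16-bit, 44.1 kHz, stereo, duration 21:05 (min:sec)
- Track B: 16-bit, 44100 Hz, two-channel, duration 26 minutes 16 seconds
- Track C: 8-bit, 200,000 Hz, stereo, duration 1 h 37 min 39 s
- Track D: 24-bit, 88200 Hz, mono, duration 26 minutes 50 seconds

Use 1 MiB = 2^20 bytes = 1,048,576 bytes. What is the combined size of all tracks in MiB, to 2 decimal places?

3119.24 MiB

Track A: 21:05 (min:sec) = 1,265 s; 44,100 × 1,265 × 2 × 2 = 223,146,000 bytes.
Track B: 26 minutes 16 seconds = 1,576 s; 44,100 × 1,576 × 2 × 2 = 278,006,400 bytes.
Track C: 1 h 37 min 39 s = 5,859 s; 200,000 × 5,859 × 1 × 2 = 2,343,600,000 bytes.
Track D: 26 minutes 50 seconds = 1,610 s; 88,200 × 1,610 × 3 × 1 = 426,006,000 bytes.
Total = 3,270,758,400 bytes = 3119.24 MiB.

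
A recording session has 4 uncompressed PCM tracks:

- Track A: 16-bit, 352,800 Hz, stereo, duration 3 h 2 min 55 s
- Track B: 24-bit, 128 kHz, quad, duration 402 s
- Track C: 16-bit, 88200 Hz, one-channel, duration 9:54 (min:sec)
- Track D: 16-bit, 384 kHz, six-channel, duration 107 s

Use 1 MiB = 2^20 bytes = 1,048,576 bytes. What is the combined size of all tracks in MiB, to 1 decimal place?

15929.4 MiB

Track A: 3 h 2 min 55 s = 10,975 s; 352,800 × 10,975 × 2 × 2 = 15,487,920,000 bytes.
Track B: 128,000 × 402 × 3 × 4 = 617,472,000 bytes.
Track C: 9:54 (min:sec) = 594 s; 88,200 × 594 × 2 × 1 = 104,781,600 bytes.
Track D: 384,000 × 107 × 2 × 6 = 493,056,000 bytes.
Total = 16,703,229,600 bytes = 15929.4 MiB.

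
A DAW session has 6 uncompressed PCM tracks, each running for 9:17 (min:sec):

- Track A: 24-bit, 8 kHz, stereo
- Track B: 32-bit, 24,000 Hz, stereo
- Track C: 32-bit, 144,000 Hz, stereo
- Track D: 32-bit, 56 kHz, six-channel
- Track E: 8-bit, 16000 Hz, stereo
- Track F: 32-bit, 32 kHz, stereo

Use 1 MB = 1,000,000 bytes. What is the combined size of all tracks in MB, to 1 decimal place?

9:17 (min:sec) = 557 s.
Track A: 8,000 × 557 × 3 × 2 = 26,736,000 bytes.
Track B: 24,000 × 557 × 4 × 2 = 106,944,000 bytes.
Track C: 144,000 × 557 × 4 × 2 = 641,664,000 bytes.
Track D: 56,000 × 557 × 4 × 6 = 748,608,000 bytes.
Track E: 16,000 × 557 × 1 × 2 = 17,824,000 bytes.
Track F: 32,000 × 557 × 4 × 2 = 142,592,000 bytes.
Total = 1,684,368,000 bytes = 1684.4 MB.

1684.4 MB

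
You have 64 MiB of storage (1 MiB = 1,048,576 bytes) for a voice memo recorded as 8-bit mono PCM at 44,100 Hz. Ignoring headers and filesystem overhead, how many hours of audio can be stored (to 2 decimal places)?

0.42 hours

Uncompressed byte rate = 44,100 × 1 × 1 = 44,100 bytes/s.
Capacity = 64 × 1,048,576 = 67,108,864 bytes.
67,108,864 / 44,100 ≈ 1521.74 s → 0.42 hours.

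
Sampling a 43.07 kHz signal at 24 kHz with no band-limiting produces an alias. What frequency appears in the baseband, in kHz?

4.93 kHz

Nyquist = 24,000/2 = 12,000 Hz; 43,070 Hz exceeds it.
Alias = |43,070 − 2×24,000| = |43,070 − 48,000| = 4,930 Hz = 4.93 kHz.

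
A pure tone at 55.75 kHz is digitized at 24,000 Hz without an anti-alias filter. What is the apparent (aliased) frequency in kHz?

Nyquist = 24,000/2 = 12,000 Hz; 55,750 Hz exceeds it.
Alias = |55,750 − 2×24,000| = |55,750 − 48,000| = 7,750 Hz = 7.75 kHz.

7.75 kHz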